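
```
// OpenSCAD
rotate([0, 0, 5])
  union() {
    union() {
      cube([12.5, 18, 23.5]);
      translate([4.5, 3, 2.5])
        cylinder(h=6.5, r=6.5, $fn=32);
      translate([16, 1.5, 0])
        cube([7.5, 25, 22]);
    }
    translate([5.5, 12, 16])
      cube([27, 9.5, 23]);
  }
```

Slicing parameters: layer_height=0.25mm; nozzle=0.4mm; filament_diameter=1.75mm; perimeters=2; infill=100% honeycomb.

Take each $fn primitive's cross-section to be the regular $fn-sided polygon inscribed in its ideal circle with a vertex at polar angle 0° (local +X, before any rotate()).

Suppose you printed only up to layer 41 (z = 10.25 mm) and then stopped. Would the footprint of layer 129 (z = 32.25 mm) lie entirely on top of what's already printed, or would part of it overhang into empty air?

part overhangs

Compare the two slices. At z = 10.25: the cube is present — its section is the full 12.5×18 rectangle (area 225.00 mm²); the cylinder at (4.5, 3) is not intersected at this z (z outside [2.5, 9]); the cube at (16, 1.5) (footprint 7.5×25) is included at this height (area 187.50 mm²); Taking the union: the 2 present regions are separate (no shared area or edge), so areas and boundary lengths simply add and each stays a separate island — area = 412.50 mm²; the cube at (5.5, 12) is not intersected at this z (z outside [16, 39]); Combining (union): only that combined region is present, so the union is just that shape — area = 412.50 mm²; (whole slice rotated 5° about Z — lengths, areas and connectivity unchanged). At z = 32.25: the cube does not reach this height (z outside [0, 23.5]); the cylinder at (4.5, 3) is absent (z outside [2.5, 9]); the cube at (16, 1.5) does not reach this height (z outside [0, 22]); Merging all regions: nothing is present at this height; the cube at (5.5, 12) (footprint 27×9.5) is included at this height (area 256.50 mm²); Merging all regions: only the 27×9.5 cube at (5.5, 12) is present, so the union is just that shape — area = 256.50 mm²; (rotated 5° about Z; rotation is an isometry so areas/perimeters/island counts are preserved). Checking containment: at z = 32.25 the cross-section extends beyond the z = 10.25 cross-section by about 143.25 mm².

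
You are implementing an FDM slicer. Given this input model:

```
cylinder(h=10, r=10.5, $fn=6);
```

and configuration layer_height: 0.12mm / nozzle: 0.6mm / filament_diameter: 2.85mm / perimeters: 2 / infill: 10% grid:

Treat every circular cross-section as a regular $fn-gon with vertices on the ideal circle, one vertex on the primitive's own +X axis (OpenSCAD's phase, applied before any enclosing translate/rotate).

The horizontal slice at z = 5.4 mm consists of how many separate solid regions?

At z = 5.4 mm: the r=10.5 cylinder contributes a regular 6-gon of circumradius 10.5. The result has 1 disconnected region.

1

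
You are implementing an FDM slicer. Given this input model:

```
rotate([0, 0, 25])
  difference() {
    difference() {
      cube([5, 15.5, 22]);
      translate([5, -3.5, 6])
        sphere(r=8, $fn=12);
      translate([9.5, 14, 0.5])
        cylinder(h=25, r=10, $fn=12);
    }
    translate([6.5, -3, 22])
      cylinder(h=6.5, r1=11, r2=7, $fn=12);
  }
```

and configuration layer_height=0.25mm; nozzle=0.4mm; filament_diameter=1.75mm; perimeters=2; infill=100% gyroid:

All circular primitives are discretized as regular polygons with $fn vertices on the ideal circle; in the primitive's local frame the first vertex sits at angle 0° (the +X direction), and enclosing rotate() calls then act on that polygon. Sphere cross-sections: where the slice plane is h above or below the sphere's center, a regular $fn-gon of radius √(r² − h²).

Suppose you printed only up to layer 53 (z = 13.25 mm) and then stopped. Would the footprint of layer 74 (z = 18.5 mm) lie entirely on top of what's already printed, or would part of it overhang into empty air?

entirely on top

Compare the two slices. At z = 13.25: the 5×15.5 cube contributes its full rectangle (area 77.50 mm²); the sphere at (5, -3.5): section is a regular 12-gon, circumradius = √(r²−h²) = √(8²−7.25²) = 3.382 (area = (12/2)·3.382²·sin(360°/12) = 34.31 mm²); the r=10 cylinder at (9.5, 14) gives a regular 12-gon of circumradius 10 (constant along its height) (area = (12/2)·10.000²·sin(360°/12) = 300.00 mm²); Taking the first minus the rest: starting from the 5×15.5 cube (77.50 mm²), the r=8 sphere at (5, -3.5) misses the remaining region (no effect); the r=10 cylinder at (9.5, 14) partially overlaps it — only the 39.75 mm² overlap (of its 300.00 mm²) is removed, clipping the outline — area = 37.75 mm²; the cone at (6.5, -3) is absent (z outside [22, 28.5]); Subtracting the remaining from the first: none of the subtracted shapes is present at this height, so the result so far is unchanged — area = 37.75 mm²; (whole slice rotated 25° about Z — lengths, areas and connectivity unchanged). At z = 18.5: the cube (footprint 5×15.5) is included at this height (area 77.50 mm²); the sphere at (5, -3.5) does not reach this height (|z−center|=12.500 > r=8); the r=10 cylinder at (9.5, 14) contributes a regular 12-gon of circumradius 10 (area = (12/2)·10.000²·sin(360°/12) = 300.00 mm²); After the difference (first − rest): starting from the 5×15.5 cube (77.50 mm²), the r=10 cylinder at (9.5, 14) partially overlaps it — only the 39.75 mm² overlap (of its 300.00 mm²) is removed, clipping the outline — area = 37.75 mm²; the cone at (6.5, -3) does not reach this height (z outside [22, 28.5]); After the difference (first − rest): none of the subtracted shapes is present at this height, so that combined region is unchanged — area = 37.75 mm²; (whole slice rotated 25° about Z — lengths, areas and connectivity unchanged). Checking containment: the cross-section at z = 18.5 is a subset of the cross-section at z = 13.25.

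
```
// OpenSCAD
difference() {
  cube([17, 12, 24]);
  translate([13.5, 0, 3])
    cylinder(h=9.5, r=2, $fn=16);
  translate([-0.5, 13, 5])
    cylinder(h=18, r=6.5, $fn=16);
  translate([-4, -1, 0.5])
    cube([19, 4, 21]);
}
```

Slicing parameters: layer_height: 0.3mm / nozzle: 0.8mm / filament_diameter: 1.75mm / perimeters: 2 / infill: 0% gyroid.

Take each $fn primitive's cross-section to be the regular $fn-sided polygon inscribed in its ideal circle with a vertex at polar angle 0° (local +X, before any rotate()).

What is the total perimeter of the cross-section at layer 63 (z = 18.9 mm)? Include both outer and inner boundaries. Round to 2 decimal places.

55.41 mm

At z = 18.9 mm: the cube is present — its section is the full 17×12 rectangle (perimeter 58.00 mm); the cylinder at (13.5, 0) does not reach this height (z outside [3, 12.5]); the cylinder at (-0.5, 13): section is a regular 16-gon, circumradius r=6.5 (perimeter = 2·16·6.500·sin(180°/16) = 40.58 mm); the 19×4 cube at (-4, -1) contributes its full rectangle (perimeter 46.00 mm); Taking the first minus the rest: starting from the 17×12 cube, the r=6.5 cylinder at (-0.5, 13) partially overlaps it — only the 23.21 mm² overlap (of its 129.35 mm²) is removed, clipping the outline; the 19×4 cube at (-4, -1) partially overlaps it — only the 45.00 mm² overlap (of its 76.00 mm²) is removed, clipping the outline — boundary = 55.41 mm. Overall, the cross-section is a single solid region. Total boundary length (outer) = 55.41 mm.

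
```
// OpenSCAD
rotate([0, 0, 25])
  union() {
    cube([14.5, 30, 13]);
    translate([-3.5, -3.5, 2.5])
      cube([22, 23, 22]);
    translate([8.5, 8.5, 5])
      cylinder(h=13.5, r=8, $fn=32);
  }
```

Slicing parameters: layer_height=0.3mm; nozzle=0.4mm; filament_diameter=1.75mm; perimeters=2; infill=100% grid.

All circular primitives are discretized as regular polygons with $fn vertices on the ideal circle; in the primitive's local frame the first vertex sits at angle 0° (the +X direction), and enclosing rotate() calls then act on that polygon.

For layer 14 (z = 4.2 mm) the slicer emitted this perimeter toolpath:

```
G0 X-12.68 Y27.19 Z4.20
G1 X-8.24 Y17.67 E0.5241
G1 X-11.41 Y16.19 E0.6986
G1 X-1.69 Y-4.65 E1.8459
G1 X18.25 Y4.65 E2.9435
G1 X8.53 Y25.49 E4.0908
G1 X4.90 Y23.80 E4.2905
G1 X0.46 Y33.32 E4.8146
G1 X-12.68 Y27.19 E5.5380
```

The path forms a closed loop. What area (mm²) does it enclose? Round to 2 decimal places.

658.29 mm²

Apply the shoelace formula to the sequence of (X, Y) vertices; enclosed area = 658.29 mm².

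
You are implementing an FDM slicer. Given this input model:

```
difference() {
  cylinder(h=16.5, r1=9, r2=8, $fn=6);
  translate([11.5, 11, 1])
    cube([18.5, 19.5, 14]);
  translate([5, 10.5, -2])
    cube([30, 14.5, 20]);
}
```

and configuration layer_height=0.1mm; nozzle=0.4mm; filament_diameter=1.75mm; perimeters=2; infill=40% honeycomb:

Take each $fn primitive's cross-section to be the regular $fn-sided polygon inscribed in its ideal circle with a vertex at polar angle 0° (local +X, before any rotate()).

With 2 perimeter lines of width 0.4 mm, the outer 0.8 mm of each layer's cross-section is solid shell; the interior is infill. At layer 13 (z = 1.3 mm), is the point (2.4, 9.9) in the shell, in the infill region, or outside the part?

At z = 1.3 mm: the cone (r1=9→r2=8) has section circumradius 8.921 here — a regular 6-gon; the 18.5×19.5 cube at (11.5, 11) contributes its full rectangle; the cube at (5, 10.5) (footprint 30×14.5) is included at this height; After the difference (first − rest): starting from the cone, the 18.5×19.5 cube at (11.5, 11) misses the remaining region (no effect); the 30×14.5 cube at (5, 10.5) misses the remaining region (no effect) — 1 connected region. Overall, the cross-section is a single solid region. The nearest boundary edge runs (-4.46, 7.73)→(4.46, 7.73); distance from the point to it = 2.17 mm. The point is not inside any of the regions above, so it lies outside the cross-section (2.17 mm from the nearest boundary).

outside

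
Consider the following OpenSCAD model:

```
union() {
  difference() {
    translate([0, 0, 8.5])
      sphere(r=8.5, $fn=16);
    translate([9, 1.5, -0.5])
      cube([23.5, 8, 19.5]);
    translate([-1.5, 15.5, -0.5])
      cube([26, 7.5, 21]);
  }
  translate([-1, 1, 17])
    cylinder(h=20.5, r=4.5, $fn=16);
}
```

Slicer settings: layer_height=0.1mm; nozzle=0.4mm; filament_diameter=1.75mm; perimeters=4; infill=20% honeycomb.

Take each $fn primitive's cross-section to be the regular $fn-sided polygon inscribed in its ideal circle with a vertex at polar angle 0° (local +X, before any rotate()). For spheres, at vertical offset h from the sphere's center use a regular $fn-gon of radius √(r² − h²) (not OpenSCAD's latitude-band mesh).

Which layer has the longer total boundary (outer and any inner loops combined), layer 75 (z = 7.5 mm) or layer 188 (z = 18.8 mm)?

Layer 75 (z = 7.5): the r=8.5 sphere contributes a regular 16-gon of circumradius √(8.5²−1²) = 8.441 (perimeter = 2·16·8.441·sin(180°/16) = 52.70 mm); the cube at (9, 1.5) (footprint 23.5×8) is included at this height (perimeter 63.00 mm); the cube at (-1.5, 15.5) is present — its section is the full 26×7.5 rectangle (perimeter 67.00 mm); Taking the first minus the rest: starting from the r=8.5 sphere, the 23.5×8 cube at (9, 1.5) misses the remaining region (no effect); the 26×7.5 cube at (-1.5, 15.5) misses the remaining region (no effect) — boundary = 52.70 mm; the cylinder at (-1, 1) does not reach this height (z outside [17, 37.5]); Combining (union): only that combined region is present, so the union is just that shape — boundary = 52.70 mm. So its perimeter = 52.70 mm. Layer 188 (z = 18.8): the sphere is not intersected at this z (|z−center|=10.300 > r=8.5); the cube at (9, 1.5) is present — its section is the full 23.5×8 rectangle (perimeter 63.00 mm); the cube at (-1.5, 15.5) is present — its section is the full 26×7.5 rectangle (perimeter 67.00 mm); Subtracting the remaining from the first: the first operand is absent here, so nothing remains; the r=4.5 cylinder at (-1, 1) contributes a regular 16-gon of circumradius 4.5 (perimeter = 2·16·4.500·sin(180°/16) = 28.09 mm); Taking the union: only the r=4.5 cylinder at (-1, 1) is present, so the union is just that shape — boundary = 28.09 mm. So its perimeter = 28.09 mm. Layer 75 is larger (52.70 vs 28.09 mm).

layer 75 (z = 7.5 mm)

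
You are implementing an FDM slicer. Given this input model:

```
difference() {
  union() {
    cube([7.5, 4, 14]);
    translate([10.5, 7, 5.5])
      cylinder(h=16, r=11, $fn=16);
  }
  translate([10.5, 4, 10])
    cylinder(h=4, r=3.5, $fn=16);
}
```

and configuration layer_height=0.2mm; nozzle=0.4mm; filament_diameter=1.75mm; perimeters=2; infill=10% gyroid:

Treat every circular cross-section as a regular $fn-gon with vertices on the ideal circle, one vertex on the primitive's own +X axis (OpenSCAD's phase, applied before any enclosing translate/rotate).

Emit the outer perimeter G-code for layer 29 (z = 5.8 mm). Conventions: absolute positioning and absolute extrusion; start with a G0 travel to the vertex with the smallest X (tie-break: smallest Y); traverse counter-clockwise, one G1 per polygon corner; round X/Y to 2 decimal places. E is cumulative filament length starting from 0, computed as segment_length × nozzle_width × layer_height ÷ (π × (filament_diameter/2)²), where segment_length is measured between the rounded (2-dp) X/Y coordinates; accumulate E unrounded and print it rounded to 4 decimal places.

At z = 5.8 mm: the cube is present — its section is the full 7.5×4 rectangle; the cylinder at (10.5, 7): section is a regular 16-gon, circumradius r=11; Combining (union): the regions partially overlap (shared area 26.19 mm²), so overlapping operands fuse into one piece — 1 connected region; the cylinder at (10.5, 4) is absent (z outside [10, 14]); After the difference (first − rest): none of the subtracted shapes is present at this height, so the result so far is unchanged — 1 connected region. The outline is a single polygon with 19 vertices. Extrusion per mm of travel: 0.4 × 0.2 / (π × 0.875²) = 0.033260. Accumulating E over each segment gives final E = 2.3409.

G0 X-0.50 Y7.00 Z5.80
G1 X0.10 Y4.00 E0.1018
G1 X0.00 Y4.00 E0.1051
G1 X0.00 Y0.00 E0.2381
G1 X2.20 Y0.00 E0.3113
G1 X2.72 Y-0.78 E0.3425
G1 X6.29 Y-3.16 E0.4852
G1 X10.50 Y-4.00 E0.6280
G1 X14.71 Y-3.16 E0.7708
G1 X18.28 Y-0.78 E0.9135
G1 X20.66 Y2.79 E1.0562
G1 X21.50 Y7.00 E1.1989
G1 X20.66 Y11.21 E1.3417
G1 X18.28 Y14.78 E1.4844
G1 X14.71 Y17.16 E1.6271
G1 X10.50 Y18.00 E1.7699
G1 X6.29 Y17.16 E1.9127
G1 X2.72 Y14.78 E2.0554
G1 X0.34 Y11.21 E2.1981
G1 X-0.50 Y7.00 E2.3409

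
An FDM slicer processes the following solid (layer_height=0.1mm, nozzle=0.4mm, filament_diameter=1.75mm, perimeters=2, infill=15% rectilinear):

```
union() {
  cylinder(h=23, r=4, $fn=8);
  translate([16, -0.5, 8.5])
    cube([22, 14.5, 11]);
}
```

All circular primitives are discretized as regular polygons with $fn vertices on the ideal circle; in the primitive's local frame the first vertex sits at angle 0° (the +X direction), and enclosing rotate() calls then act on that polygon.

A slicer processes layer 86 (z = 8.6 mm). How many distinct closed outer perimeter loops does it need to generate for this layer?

At z = 8.6 mm: the cylinder: section is a regular 8-gon, circumradius r=4; the 22×14.5 cube at (16, -0.5) contributes its full rectangle; Taking the union: the 2 present regions are separate (no shared area or edge), so areas and boundary lengths simply add and each stays a separate island — 2 connected regions. The result has 2 disconnected regions.

2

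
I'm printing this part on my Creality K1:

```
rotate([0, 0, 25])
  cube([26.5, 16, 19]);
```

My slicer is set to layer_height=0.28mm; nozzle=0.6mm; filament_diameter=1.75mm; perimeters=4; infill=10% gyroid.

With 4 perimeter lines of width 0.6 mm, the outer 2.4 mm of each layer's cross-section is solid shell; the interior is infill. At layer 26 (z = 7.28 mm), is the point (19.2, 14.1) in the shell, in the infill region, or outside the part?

At z = 7.28 mm: the cube (footprint 26.5×16) is included at this height; (whole slice rotated 25° about Z — lengths, areas and connectivity unchanged). Overall, the cross-section is a single solid region. Undo the 25° rotation: the query point maps to (23.360, 4.665) in the un-rotated model frame. The nearest boundary edge runs (26.50, 0.00)→(26.50, 16.00); distance from the point to it = 3.14 mm. The point is inside the cross-section and 3.14 mm from the nearest boundary — more than the 2.4 mm shell width (4 × 0.6), so it's in the infill interior.

infill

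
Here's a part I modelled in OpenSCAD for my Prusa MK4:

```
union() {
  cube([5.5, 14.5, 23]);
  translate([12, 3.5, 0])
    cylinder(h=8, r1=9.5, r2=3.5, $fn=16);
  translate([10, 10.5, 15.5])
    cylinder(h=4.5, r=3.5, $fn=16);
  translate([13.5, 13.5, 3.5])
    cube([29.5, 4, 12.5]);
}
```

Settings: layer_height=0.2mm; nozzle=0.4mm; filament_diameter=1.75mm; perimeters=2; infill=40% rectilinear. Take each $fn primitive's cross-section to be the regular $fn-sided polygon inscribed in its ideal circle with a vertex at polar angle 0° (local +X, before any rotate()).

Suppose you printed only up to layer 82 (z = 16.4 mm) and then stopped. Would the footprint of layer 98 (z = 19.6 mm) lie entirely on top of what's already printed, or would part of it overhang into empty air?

Compare the two slices. At z = 16.4: the 5.5×14.5 cube contributes its full rectangle (area 79.75 mm²); the cone at (12, 3.5) does not reach this height (z outside [0, 8]); the r=3.5 cylinder at (10, 10.5) gives a regular 16-gon of circumradius 3.5 (constant along its height) (area = (16/2)·3.500²·sin(360°/16) = 37.50 mm²); the cube at (13.5, 13.5) is absent (z outside [3.5, 16]); Combining (union): the 2 present regions are separate (no shared area or edge), so areas and boundary lengths simply add and each stays a separate island — area = 117.25 mm². At z = 19.6: the cube is present — its section is the full 5.5×14.5 rectangle (area 79.75 mm²); the cone at (12, 3.5) does not reach this height (z outside [0, 8]); the r=3.5 cylinder at (10, 10.5) gives a regular 16-gon of circumradius 3.5 (constant along its height) (area = (16/2)·3.500²·sin(360°/16) = 37.50 mm²); the cube at (13.5, 13.5) does not reach this height (z outside [3.5, 16]); Merging all regions: the 2 present regions are separate (no shared area or edge), so areas and boundary lengths simply add and each stays a separate island — area = 117.25 mm². Checking containment: the cross-section at z = 19.6 is a subset of the cross-section at z = 16.4.

entirely on top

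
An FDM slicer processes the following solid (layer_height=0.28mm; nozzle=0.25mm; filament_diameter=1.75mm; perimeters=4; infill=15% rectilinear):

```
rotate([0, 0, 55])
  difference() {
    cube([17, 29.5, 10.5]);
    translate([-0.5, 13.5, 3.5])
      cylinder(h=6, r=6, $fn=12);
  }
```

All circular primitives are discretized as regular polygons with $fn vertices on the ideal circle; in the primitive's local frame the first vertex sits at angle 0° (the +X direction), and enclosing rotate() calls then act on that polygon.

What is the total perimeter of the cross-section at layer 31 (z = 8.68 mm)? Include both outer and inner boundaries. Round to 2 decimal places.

At z = 8.68 mm: the 17×29.5 cube contributes its full rectangle (perimeter 93.00 mm); the cylinder at (-0.5, 13.5): section is a regular 12-gon, circumradius r=6 (perimeter = 2·12·6.000·sin(180°/12) = 37.27 mm); After the difference (first − rest): starting from the 17×29.5 cube, the r=6 cylinder at (-0.5, 13.5) partially overlaps it — only the 48.07 mm² overlap (of its 108.00 mm²) is removed, clipping the outline — boundary = 98.87 mm; (whole slice rotated 55° about Z — lengths, areas and connectivity unchanged). Overall, the cross-section is a single solid region. Total boundary length (outer) = 98.87 mm.

98.87 mm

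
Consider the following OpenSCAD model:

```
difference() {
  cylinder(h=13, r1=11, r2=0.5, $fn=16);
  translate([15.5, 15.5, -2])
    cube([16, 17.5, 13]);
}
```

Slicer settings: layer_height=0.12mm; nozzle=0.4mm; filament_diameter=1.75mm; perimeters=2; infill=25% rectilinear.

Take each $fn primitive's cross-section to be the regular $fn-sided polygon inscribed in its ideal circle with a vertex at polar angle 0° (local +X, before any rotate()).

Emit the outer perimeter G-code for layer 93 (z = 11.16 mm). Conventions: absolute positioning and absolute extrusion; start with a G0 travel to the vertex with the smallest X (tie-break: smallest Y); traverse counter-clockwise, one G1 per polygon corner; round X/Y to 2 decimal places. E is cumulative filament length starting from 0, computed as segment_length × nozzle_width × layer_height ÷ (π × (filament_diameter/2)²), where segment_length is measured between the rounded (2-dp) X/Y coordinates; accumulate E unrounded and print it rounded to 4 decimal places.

G0 X-1.99 Y0.00 Z11.16
G1 X-1.83 Y-0.76 E0.0155
G1 X-1.40 Y-1.40 E0.0309
G1 X-0.76 Y-1.83 E0.0463
G1 X0.00 Y-1.99 E0.0618
G1 X0.76 Y-1.83 E0.0773
G1 X1.40 Y-1.40 E0.0927
G1 X1.83 Y-0.76 E0.1080
G1 X1.99 Y0.00 E0.1235
G1 X1.83 Y0.76 E0.1390
G1 X1.40 Y1.40 E0.1544
G1 X0.76 Y1.83 E0.1698
G1 X0.00 Y1.99 E0.1853
G1 X-0.76 Y1.83 E0.2008
G1 X-1.40 Y1.40 E0.2162
G1 X-1.83 Y0.76 E0.2316
G1 X-1.99 Y0.00 E0.2471

At z = 11.16 mm: the cone contributes a regular 16-gon of circumradius 1.986 (interpolated between r1=11 and r2=0.5 at t=0.858); the cube at (15.5, 15.5) is absent (z outside [-2, 11]); After the difference (first − rest): none of the subtracted shapes is present at this height, so the cone is unchanged — 1 connected region. The outline is a single polygon with 16 vertices. Extrusion per mm of travel: 0.4 × 0.12 / (π × 0.875²) = 0.019956. Accumulating E over each segment gives final E = 0.2471.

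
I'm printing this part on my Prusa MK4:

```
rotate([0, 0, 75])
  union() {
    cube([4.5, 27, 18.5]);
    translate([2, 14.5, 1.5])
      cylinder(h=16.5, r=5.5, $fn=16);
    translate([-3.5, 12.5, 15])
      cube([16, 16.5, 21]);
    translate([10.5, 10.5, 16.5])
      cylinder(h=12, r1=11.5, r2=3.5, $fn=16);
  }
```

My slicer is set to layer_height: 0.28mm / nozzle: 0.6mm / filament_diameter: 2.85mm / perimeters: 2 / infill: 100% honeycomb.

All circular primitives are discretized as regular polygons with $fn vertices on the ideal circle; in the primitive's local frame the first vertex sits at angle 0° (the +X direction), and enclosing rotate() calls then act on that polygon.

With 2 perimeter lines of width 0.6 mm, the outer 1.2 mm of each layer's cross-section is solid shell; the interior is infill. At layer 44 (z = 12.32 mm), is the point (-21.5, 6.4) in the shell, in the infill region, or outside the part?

shell

At z = 12.32 mm: the 4.5×27 cube contributes its full rectangle; the r=5.5 cylinder at (2, 14.5) contributes a regular 16-gon of circumradius 5.5; the cube at (-3.5, 12.5) does not reach this height (z outside [15, 36]); the cone at (10.5, 10.5) does not reach this height (z outside [16.5, 28.5]); Taking the union: the regions partially overlap (shared area 47.39 mm²), so overlapping operands fuse into one piece — 1 connected region; (whole slice rotated 75° about Z — lengths, areas and connectivity unchanged). Overall, the cross-section is a single solid region. Undo the 75° rotation: the query point maps to (0.617, 22.424) in the un-rotated model frame. The nearest boundary edge runs (0.00, 19.60)→(0.00, 27.00); distance from the point to it = 0.62 mm. The point is inside the cross-section, 0.62 mm from the nearest boundary — within the 1.2 mm shell band (2 × 0.6).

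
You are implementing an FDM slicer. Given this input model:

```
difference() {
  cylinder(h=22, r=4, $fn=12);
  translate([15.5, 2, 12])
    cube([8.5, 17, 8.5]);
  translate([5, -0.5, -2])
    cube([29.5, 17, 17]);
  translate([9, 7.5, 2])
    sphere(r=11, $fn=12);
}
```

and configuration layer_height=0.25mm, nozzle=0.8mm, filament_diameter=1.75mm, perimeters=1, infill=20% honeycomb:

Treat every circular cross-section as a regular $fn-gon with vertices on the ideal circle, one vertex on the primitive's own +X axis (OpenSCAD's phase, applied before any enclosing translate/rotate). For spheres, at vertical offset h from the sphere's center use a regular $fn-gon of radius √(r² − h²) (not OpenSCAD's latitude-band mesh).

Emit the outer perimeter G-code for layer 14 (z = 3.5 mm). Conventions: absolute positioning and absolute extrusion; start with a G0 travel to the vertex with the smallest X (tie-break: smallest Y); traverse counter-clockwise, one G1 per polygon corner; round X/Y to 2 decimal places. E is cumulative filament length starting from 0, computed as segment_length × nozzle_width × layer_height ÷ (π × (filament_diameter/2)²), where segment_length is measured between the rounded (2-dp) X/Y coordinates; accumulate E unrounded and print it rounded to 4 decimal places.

At z = 3.5 mm: the r=4 cylinder gives a regular 12-gon of circumradius 4 (constant along its height); the cube at (15.5, 2) does not reach this height (z outside [12, 20.5]); the 29.5×17 cube at (5, -0.5) contributes its full rectangle; the r=11 sphere at (9, 7.5) contributes a regular 12-gon of circumradius √(11²−1.5²) = 10.897; After the difference (first − rest): starting from the r=4 cylinder, the 29.5×17 cube at (5, -0.5) misses the remaining region (no effect); the r=11 sphere at (9, 7.5) partially overlaps it — only the 14.28 mm² overlap (of its 356.25 mm²) is removed, clipping the outline — 1 connected region. The outline is a single polygon with 11 vertices. Extrusion per mm of travel: 0.8 × 0.25 / (π × 0.875²) = 0.083150. Accumulating E over each segment gives final E = 1.9194.

G0 X-4.00 Y0.00 Z3.50
G1 X-3.46 Y-2.00 E0.1723
G1 X-2.00 Y-3.46 E0.3439
G1 X0.00 Y-4.00 E0.5162
G1 X2.00 Y-3.46 E0.6885
G1 X3.46 Y-2.00 E0.8601
G1 X3.50 Y-1.88 E0.8707
G1 X-0.44 Y2.05 E1.3334
G1 X-0.90 Y3.76 E1.4806
G1 X-2.00 Y3.46 E1.5754
G1 X-3.46 Y2.00 E1.7471
G1 X-4.00 Y0.00 E1.9194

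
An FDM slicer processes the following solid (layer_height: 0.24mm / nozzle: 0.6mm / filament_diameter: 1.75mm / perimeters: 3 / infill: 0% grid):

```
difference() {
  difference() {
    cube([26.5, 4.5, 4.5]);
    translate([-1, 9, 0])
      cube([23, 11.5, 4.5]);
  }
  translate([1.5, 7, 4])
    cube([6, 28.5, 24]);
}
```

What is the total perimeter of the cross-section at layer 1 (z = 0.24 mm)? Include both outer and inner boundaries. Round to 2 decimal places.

At z = 0.24 mm: the cube (footprint 26.5×4.5) is included at this height (perimeter 62.00 mm); the cube at (-1, 9) (footprint 23×11.5) is included at this height (perimeter 69.00 mm); Subtracting the remaining from the first: starting from the 26.5×4.5 cube, the 23×11.5 cube at (-1, 9) misses the remaining region (no effect) — boundary = 62.00 mm; the cube at (1.5, 7) is absent (z outside [4, 28]); Subtracting the remaining from the first: none of the subtracted shapes is present at this height, so that combined region is unchanged — boundary = 62.00 mm. Overall, the cross-section is a single solid region. Total boundary length (outer) = 62.00 mm.

62.00 mm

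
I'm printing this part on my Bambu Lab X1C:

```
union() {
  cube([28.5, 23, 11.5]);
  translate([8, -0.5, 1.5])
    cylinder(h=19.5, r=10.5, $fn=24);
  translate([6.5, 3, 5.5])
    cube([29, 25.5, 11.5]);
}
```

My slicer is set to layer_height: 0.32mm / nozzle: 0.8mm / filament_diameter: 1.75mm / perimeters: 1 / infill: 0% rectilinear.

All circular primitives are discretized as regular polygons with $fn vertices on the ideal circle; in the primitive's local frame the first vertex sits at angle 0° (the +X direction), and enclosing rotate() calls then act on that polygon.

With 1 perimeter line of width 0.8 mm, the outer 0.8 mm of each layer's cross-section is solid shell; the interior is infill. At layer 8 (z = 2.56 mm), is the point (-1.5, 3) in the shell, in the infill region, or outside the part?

At z = 2.56 mm: the cube (footprint 28.5×23) is included at this height; the r=10.5 cylinder at (8, -0.5) gives a regular 24-gon of circumradius 10.5 (constant along its height); the cube at (6.5, 3) is absent (z outside [5.5, 17]); Combining (union): the regions partially overlap (shared area 150.79 mm²), so overlapping operands fuse into one piece — 1 connected region. Overall, the cross-section is a single solid region. The nearest boundary edge runs (-2.14, 2.22)→(-1.09, 4.75); distance from the point to it = 0.29 mm. The point is inside the cross-section, 0.29 mm from the nearest boundary — within the 0.8 mm shell band (1 × 0.8).

shell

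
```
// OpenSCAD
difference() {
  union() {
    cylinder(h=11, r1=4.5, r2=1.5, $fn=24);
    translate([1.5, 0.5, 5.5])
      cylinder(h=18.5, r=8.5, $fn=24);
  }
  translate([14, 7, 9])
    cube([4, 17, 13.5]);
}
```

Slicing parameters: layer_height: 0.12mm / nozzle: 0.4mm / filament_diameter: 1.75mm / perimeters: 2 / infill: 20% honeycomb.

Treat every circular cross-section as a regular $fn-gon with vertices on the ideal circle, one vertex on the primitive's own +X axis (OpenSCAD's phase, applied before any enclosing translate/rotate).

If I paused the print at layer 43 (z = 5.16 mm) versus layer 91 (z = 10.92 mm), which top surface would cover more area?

Layer 43 (z = 5.16): the cone contributes a regular 24-gon of circumradius 3.093 (interpolated between r1=4.5 and r2=1.5 at t=0.469) (area = (24/2)·3.093²·sin(360°/24) = 29.71 mm²); the cylinder at (1.5, 0.5) is absent (z outside [5.5, 24]); Taking the union: only the cone is present, so the union is just that shape — area = 29.71 mm²; the cube at (14, 7) is absent (z outside [9, 22.5]); After the difference (first − rest): none of the subtracted shapes is present at this height, so the result so far is unchanged — area = 29.71 mm². So its area = 29.71 mm². Layer 91 (z = 10.92): the cone contributes a regular 24-gon of circumradius 1.522 (interpolated between r1=4.5 and r2=1.5 at t=0.993) (area = (24/2)·1.522²·sin(360°/24) = 7.19 mm²); the r=8.5 cylinder at (1.5, 0.5) gives a regular 24-gon of circumradius 8.5 (constant along its height) (area = (24/2)·8.500²·sin(360°/24) = 224.40 mm²); Combining (union): the cone lies entirely inside the r=8.5 cylinder at (1.5, 0.5), so the union is just the r=8.5 cylinder at (1.5, 0.5) — area = 224.40 mm²; the cube at (14, 7) (footprint 4×17) is included at this height (area 68.00 mm²); Taking the first minus the rest: starting from that combined region (224.40 mm²), the 4×17 cube at (14, 7) misses the remaining region (no effect) — area = 224.40 mm². So its area = 224.40 mm². Layer 91 is larger (224.40 vs 29.71 mm²).

layer 91 (z = 10.92 mm)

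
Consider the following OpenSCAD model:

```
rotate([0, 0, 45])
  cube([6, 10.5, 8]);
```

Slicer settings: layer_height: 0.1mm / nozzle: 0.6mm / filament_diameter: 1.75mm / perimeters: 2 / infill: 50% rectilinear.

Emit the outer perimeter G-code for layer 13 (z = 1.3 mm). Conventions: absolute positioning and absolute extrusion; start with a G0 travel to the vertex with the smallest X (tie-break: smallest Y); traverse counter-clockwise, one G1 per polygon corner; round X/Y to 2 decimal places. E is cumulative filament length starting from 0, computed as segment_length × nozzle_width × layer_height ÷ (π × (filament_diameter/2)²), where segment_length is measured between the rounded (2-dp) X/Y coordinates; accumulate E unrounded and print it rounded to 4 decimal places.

G0 X-7.42 Y7.42 Z1.30
G1 X0.00 Y0.00 E0.2618
G1 X4.24 Y4.24 E0.4113
G1 X-3.18 Y11.67 E0.6733
G1 X-7.42 Y7.42 E0.8230

At z = 1.3 mm: the 6×10.5 cube contributes its full rectangle; (whole slice rotated 45° about Z — lengths, areas and connectivity unchanged). The outline is a single polygon with 4 vertices. Extrusion per mm of travel: 0.6 × 0.1 / (π × 0.875²) = 0.024945. Accumulating E over each segment gives final E = 0.8230.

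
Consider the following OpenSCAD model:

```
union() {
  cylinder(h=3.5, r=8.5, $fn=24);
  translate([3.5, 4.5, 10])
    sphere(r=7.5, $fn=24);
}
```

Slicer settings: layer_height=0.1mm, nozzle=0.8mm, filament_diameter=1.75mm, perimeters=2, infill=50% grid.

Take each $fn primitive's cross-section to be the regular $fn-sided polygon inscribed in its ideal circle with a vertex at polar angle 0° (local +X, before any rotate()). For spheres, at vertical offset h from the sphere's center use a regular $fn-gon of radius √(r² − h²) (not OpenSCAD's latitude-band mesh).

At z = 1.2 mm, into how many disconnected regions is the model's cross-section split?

At z = 1.2 mm: the r=8.5 cylinder gives a regular 24-gon of circumradius 8.5 (constant along its height); the sphere at (3.5, 4.5) is absent (|z−center|=8.800 > r=7.5); Merging all regions: only the r=8.5 cylinder is present, so the union is just that shape — 1 connected region. The result has 1 disconnected region.

1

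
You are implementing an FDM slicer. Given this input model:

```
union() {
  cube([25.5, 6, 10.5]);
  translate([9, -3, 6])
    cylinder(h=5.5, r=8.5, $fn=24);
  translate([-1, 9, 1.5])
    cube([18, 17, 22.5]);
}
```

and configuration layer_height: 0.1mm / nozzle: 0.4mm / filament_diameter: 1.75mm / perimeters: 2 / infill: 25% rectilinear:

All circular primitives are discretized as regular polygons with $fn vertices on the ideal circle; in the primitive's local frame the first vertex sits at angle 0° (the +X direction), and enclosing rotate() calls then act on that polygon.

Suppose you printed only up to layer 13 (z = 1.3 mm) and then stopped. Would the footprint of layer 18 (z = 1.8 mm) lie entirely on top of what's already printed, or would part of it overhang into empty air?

part overhangs

Compare the two slices. At z = 1.3: the 25.5×6 cube contributes its full rectangle (area 153.00 mm²); the cylinder at (9, -3) does not reach this height (z outside [6, 11.5]); the cube at (-1, 9) is absent (z outside [1.5, 24]); Taking the union: only the 25.5×6 cube is present, so the union is just that shape — area = 153.00 mm². At z = 1.8: the cube is present — its section is the full 25.5×6 rectangle (area 153.00 mm²); the cylinder at (9, -3) is absent (z outside [6, 11.5]); the 18×17 cube at (-1, 9) contributes its full rectangle (area 306.00 mm²); Taking the union: the 2 present regions are separate (no shared area or edge), so areas and boundary lengths simply add and each stays a separate island — area = 459.00 mm². Checking containment: at z = 1.8 the cross-section extends beyond the z = 1.3 cross-section by about 306.00 mm².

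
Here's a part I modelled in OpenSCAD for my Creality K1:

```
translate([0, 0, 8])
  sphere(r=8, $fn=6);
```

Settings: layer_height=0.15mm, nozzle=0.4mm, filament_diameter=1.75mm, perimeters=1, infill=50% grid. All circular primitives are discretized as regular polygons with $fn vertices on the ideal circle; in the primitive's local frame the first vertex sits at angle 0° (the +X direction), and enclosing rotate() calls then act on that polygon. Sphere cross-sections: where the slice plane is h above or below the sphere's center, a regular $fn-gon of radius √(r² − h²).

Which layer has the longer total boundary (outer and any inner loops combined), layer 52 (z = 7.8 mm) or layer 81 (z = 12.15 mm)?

Layer 52 (z = 7.8): the r=8 sphere contributes a regular 6-gon of circumradius √(8²−0.2²) = 7.997 (perimeter = 2·6·7.997·sin(180°/6) = 47.98 mm). So its perimeter = 47.98 mm. Layer 81 (z = 12.15): the r=8 sphere slices to a regular 6-gon of circumradius 6.839 (√(r²−h²) with h=4.15 from center) (perimeter = 2·6·6.839·sin(180°/6) = 41.04 mm). So its perimeter = 41.04 mm. Layer 52 is larger (47.98 vs 41.04 mm).

layer 52 (z = 7.8 mm)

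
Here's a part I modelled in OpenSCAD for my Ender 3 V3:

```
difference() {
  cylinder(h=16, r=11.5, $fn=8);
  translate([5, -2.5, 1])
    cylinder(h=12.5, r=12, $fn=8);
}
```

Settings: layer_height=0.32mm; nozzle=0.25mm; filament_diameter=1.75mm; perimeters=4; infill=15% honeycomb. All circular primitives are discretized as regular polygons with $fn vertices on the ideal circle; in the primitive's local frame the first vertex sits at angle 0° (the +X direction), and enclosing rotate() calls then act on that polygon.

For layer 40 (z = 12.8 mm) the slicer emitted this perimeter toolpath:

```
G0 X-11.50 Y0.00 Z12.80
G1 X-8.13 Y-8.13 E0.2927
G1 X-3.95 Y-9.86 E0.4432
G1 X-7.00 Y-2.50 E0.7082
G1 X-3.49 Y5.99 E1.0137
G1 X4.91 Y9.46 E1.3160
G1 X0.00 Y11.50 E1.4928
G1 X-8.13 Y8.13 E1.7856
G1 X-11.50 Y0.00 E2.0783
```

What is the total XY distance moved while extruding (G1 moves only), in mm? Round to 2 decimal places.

Sum the Euclidean lengths of each G1 segment: total = 62.49 mm.

62.49 mm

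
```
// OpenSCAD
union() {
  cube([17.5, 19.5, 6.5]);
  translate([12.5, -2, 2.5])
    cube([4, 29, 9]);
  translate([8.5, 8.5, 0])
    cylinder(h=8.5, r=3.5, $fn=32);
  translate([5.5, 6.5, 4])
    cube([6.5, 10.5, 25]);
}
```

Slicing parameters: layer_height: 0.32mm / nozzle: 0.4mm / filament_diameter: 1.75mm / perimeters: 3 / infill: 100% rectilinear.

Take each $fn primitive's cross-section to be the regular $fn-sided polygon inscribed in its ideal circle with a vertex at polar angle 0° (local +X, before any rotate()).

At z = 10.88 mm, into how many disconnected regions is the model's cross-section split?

2

At z = 10.88 mm: the cube is absent (z outside [0, 6.5]); the cube at (12.5, -2) (footprint 4×29) is included at this height; the cylinder at (8.5, 8.5) is not intersected at this z (z outside [0, 8.5]); the cube at (5.5, 6.5) (footprint 6.5×10.5) is included at this height; Combining (union): the 2 present regions are separate (no shared area or edge), so areas and boundary lengths simply add and each stays a separate island — 2 connected regions. The result has 2 disconnected regions.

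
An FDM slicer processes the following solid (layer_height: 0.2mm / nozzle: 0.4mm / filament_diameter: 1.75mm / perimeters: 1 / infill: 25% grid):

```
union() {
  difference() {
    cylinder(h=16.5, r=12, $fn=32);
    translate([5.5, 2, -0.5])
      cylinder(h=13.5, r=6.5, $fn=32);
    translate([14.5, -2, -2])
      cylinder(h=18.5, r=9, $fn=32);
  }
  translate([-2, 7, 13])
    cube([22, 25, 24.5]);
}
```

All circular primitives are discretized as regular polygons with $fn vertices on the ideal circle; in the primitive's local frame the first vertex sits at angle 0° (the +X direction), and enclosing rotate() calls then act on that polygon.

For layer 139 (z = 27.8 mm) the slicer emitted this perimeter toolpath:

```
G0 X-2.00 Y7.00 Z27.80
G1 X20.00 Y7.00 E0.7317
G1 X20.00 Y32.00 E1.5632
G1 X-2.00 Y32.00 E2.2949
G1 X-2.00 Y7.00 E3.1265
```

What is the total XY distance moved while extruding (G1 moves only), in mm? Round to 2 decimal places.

94.00 mm

Sum the Euclidean lengths of each G1 segment: total = 94.00 mm.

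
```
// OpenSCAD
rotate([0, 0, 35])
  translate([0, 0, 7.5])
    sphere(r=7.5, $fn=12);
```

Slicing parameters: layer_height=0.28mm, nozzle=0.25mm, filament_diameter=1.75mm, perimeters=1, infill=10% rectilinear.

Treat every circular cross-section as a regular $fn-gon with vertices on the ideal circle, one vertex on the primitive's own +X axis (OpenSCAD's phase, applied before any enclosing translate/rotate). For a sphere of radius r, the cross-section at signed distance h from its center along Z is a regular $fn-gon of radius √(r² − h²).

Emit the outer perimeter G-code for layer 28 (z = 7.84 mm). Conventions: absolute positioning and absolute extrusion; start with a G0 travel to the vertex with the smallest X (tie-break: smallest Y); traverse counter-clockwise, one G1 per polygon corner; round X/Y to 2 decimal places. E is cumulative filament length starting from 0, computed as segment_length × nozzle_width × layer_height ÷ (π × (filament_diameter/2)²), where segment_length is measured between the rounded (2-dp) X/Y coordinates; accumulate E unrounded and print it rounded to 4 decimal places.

G0 X-7.46 Y-0.65 Z7.84
G1 X-6.14 Y-4.30 E0.1130
G1 X-3.17 Y-6.79 E0.2258
G1 X0.65 Y-7.46 E0.3386
G1 X4.30 Y-6.14 E0.4516
G1 X6.79 Y-3.17 E0.5644
G1 X7.46 Y0.65 E0.6772
G1 X6.14 Y4.30 E0.7902
G1 X3.17 Y6.79 E0.9030
G1 X-0.65 Y7.46 E1.0159
G1 X-4.30 Y6.14 E1.1288
G1 X-6.79 Y3.17 E1.2416
G1 X-7.46 Y-0.65 E1.3545

At z = 7.84 mm: the r=7.5 sphere slices to a regular 12-gon of circumradius 7.492 (√(r²−h²) with h=0.34 from center); (whole slice rotated 35° about Z — lengths, areas and connectivity unchanged). The outline is a single polygon with 12 vertices. Extrusion per mm of travel: 0.25 × 0.28 / (π × 0.875²) = 0.029103. Accumulating E over each segment gives final E = 1.3545.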